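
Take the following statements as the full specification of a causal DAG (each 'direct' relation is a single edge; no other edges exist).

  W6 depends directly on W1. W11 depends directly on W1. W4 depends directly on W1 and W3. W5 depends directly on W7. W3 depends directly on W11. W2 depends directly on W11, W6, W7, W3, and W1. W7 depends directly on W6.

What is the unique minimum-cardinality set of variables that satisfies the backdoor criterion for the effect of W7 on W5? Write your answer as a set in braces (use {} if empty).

{}

Variables eligible for adjustment (non-descendants of W7, excluding W7 and W5): {W1, W11, W3, W4, W6}.
Backdoor paths from W7 to W5:
  (none)
With no backdoor paths the empty set already satisfies the criterion, and it is trivially minimal.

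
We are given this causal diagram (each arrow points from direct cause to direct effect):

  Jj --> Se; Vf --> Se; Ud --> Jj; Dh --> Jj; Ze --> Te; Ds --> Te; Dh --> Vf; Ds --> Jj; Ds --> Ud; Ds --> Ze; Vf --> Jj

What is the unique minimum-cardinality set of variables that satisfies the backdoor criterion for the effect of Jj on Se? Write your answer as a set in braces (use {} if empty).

Variables eligible for adjustment (non-descendants of Jj, excluding Jj and Se): {Dh, Ds, Te, Ud, Vf, Ze}.
Backdoor paths from Jj to Se:
  P1: Jj <- Dh -> Vf -> Se
  P2: Jj <- Vf -> Se
The empty set is not sufficient: P1 (Jj <- Dh -> Vf -> Se) has no collider blocking it and no conditioned non-collider, so it is open.
Try {Vf}:
  P1: blocked at chain node Vf ∈ conditioning set.
  P2: blocked at fork node Vf ∈ conditioning set.
{Vf} contains no descendant of Jj and blocks every backdoor path.
No other singleton works — e.g. {Ds} leaves P1 open — so {Vf} is the unique smallest valid adjustment set.

{Vf}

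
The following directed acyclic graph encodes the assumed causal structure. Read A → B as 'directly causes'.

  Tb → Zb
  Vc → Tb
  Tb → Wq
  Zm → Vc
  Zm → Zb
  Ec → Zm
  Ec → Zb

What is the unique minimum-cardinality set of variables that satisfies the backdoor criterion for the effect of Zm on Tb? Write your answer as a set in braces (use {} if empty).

{}

Variables eligible for adjustment (non-descendants of Zm, excluding Zm and Tb): {Ec}.
Backdoor paths from Zm to Tb:
  P1: Zm <- Ec -> Zb <- Tb
Each backdoor path contains an unconditioned collider, so every path is already blocked with the empty conditioning set:
  P1: blocked at collider Zb (neither it nor any descendant is in the conditioning set).
The empty set is therefore the unique smallest valid set.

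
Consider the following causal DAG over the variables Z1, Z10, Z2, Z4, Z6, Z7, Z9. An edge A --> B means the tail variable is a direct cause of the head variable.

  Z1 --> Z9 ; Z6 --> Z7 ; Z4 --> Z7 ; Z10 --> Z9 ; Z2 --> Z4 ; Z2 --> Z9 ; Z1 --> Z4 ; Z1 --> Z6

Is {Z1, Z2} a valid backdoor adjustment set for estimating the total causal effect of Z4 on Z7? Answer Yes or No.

Yes

Backdoor paths from Z4 to Z7 (paths whose first edge points into Z4):
  P1: Z4 <- Z1 -> Z6 -> Z7
  P2: Z4 <- Z2 -> Z9 <- Z1 -> Z6 -> Z7
Condition 1 (no descendant of Z4 in the set): holds — descendants of Z4 are {Z7}; none are in {Z1, Z2}.
Condition 2 (every backdoor path blocked by {Z1, Z2}):
  P1: blocked at fork node Z1 ∈ conditioning set.
  P2: blocked at fork node Z2 ∈ conditioning set.
{Z1, Z2} satisfies the backdoor criterion.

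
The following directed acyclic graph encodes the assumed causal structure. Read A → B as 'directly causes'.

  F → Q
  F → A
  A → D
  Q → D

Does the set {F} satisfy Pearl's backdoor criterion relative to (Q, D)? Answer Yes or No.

Backdoor paths from Q to D (paths whose first edge points into Q):
  P1: Q <- F -> A -> D
Condition 1 (no descendant of Q in the set): holds — descendants of Q are {D}; none are in {F}.
Condition 2 (every backdoor path blocked by {F}):
  P1: blocked at fork node F ∈ conditioning set.
{F} satisfies the backdoor criterion.

Yes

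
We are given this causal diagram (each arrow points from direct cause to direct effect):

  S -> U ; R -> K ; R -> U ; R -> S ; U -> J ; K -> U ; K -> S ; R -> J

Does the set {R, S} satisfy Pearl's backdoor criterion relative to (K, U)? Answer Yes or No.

No

Backdoor paths from K to U (paths whose first edge points into K):
  P1: K <- R -> S -> U
  P2: K <- R -> U
  P3: K <- R -> J <- U
Condition 1 (no descendant of K in the set): FAILS — S is a descendant of K.
Condition 2 (every backdoor path blocked by {R, S}):
  P1: blocked at fork node R ∈ conditioning set.
  P2: blocked at fork node R ∈ conditioning set.
  P3: blocked at fork node R ∈ conditioning set.
{R, S} does not satisfy the backdoor criterion.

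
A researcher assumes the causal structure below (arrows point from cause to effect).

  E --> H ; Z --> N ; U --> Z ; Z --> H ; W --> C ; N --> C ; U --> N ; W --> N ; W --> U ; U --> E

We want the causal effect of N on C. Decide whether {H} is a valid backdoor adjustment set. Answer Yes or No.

Backdoor paths from N to C (paths whose first edge points into N):
  P1: N <- W -> C
  P2: N <- U <- W -> C
  P3: N <- Z <- U <- W -> C
  P4: N <- Z -> H <- E <- U <- W -> C
Condition 1 (no descendant of N in the set): holds — descendants of N are {C}; none are in {H}.
Condition 2 (every backdoor path blocked by {H}):
  P1: open — no interior node is in the conditioning set.
  P2: open — no interior node is in the conditioning set.
  P3: open — no interior node is in the conditioning set.
  P4: open — collider(s) H are conditioned on (or have a conditioned descendant) and no non-collider on the path is in the set.
{H} does not satisfy the backdoor criterion.

No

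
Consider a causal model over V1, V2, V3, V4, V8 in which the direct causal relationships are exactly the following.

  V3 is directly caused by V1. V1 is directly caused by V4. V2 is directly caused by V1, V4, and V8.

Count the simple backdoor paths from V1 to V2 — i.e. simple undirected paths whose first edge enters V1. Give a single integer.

A backdoor path from V1 to V2 is any simple undirected path whose first edge points into V1 (i.e. leaves V1 via a parent).
Parents of V1: {V4}.
Enumerating:
  P1: V1 <- V4 -> V2
That exhausts the simple backdoor paths. Count: 1.

1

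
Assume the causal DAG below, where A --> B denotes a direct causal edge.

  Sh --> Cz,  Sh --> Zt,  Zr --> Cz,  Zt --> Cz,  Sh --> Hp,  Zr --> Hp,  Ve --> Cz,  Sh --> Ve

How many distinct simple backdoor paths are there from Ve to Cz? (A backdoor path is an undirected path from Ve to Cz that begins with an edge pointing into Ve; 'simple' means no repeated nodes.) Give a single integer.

A backdoor path from Ve to Cz is any simple undirected path whose first edge points into Ve (i.e. leaves Ve via a parent).
Parents of Ve: {Sh}.
Enumerating:
  P1: Ve <- Sh -> Hp <- Zr -> Cz
  P2: Ve <- Sh -> Zt -> Cz
  P3: Ve <- Sh -> Cz
That exhausts the simple backdoor paths. Count: 3.

3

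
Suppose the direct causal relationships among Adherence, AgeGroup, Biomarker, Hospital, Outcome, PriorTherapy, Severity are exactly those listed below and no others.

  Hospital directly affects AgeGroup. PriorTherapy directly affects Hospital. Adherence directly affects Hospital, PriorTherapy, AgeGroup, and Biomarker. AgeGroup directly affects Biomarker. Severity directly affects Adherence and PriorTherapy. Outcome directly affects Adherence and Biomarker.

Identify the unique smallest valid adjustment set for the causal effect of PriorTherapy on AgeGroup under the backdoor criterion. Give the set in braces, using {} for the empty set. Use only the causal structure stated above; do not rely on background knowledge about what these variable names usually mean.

{Adherence}

Variables eligible for adjustment (non-descendants of PriorTherapy, excluding PriorTherapy and AgeGroup): {Adherence, Outcome, Severity}.
Backdoor paths from PriorTherapy to AgeGroup:
  P1: PriorTherapy <- Severity -> Adherence <- Outcome -> Biomarker <- AgeGroup
  P2: PriorTherapy <- Severity -> Adherence -> Hospital -> AgeGroup
  P3: PriorTherapy <- Severity -> Adherence -> AgeGroup
  P4: PriorTherapy <- Severity -> Adherence -> Biomarker <- AgeGroup
  P5: PriorTherapy <- Adherence <- Outcome -> Biomarker <- AgeGroup
  P6: PriorTherapy <- Adherence -> Hospital -> AgeGroup
  P7: PriorTherapy <- Adherence -> AgeGroup
  P8: PriorTherapy <- Adherence -> Biomarker <- AgeGroup
The empty set is not sufficient: P2 (PriorTherapy <- Severity -> Adherence -> Hospital -> AgeGroup) has no collider blocking it and no conditioned non-collider, so it is open.
Try {Adherence}:
  P1: blocked at collider Biomarker (neither it nor any descendant is in the conditioning set).
  P2: blocked at chain node Adherence ∈ conditioning set.
  P3: blocked at chain node Adherence ∈ conditioning set.
  P4: blocked at chain node Adherence ∈ conditioning set.
  P5: blocked at chain node Adherence ∈ conditioning set.
  P6: blocked at fork node Adherence ∈ conditioning set.
  P7: blocked at fork node Adherence ∈ conditioning set.
  P8: blocked at fork node Adherence ∈ conditioning set.
{Adherence} contains no descendant of PriorTherapy and blocks every backdoor path.
No other singleton works — e.g. {Outcome} leaves P2 open — so {Adherence} is the unique smallest valid adjustment set.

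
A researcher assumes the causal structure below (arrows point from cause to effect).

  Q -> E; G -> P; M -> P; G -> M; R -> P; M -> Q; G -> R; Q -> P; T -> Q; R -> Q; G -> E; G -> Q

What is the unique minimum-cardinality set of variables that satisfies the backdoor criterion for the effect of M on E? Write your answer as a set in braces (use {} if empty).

{G}

Variables eligible for adjustment (non-descendants of M, excluding M and E): {G, R, T}.
Backdoor paths from M to E:
  P1: M <- G -> R -> Q -> E
  P2: M <- G -> R -> P <- Q -> E
  P3: M <- G -> Q -> E
  P4: M <- G -> E
  P5: M <- G -> P <- R -> Q -> E
  P6: M <- G -> P <- Q -> E
The empty set is not sufficient: P1 (M <- G -> R -> Q -> E) has no collider blocking it and no conditioned non-collider, so it is open.
Try {G}:
  P1: blocked at fork node G ∈ conditioning set.
  P2: blocked at fork node G ∈ conditioning set.
  P3: blocked at fork node G ∈ conditioning set.
  P4: blocked at fork node G ∈ conditioning set.
  P5: blocked at fork node G ∈ conditioning set.
  P6: blocked at fork node G ∈ conditioning set.
{G} contains no descendant of M and blocks every backdoor path.
No other singleton works — e.g. {T} leaves P1 open — so {G} is the unique smallest valid adjustment set.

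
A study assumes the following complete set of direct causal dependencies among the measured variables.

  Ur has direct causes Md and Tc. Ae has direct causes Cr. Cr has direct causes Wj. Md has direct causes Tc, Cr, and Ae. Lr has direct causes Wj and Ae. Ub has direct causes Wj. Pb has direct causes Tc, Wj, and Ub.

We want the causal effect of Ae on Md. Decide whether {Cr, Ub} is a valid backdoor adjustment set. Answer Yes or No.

Backdoor paths from Ae to Md (paths whose first edge points into Ae):
  P1: Ae <- Cr <- Wj -> Ub -> Pb <- Tc -> Md
  P2: Ae <- Cr <- Wj -> Ub -> Pb <- Tc -> Ur <- Md
  P3: Ae <- Cr <- Wj -> Pb <- Tc -> Md
  P4: Ae <- Cr <- Wj -> Pb <- Tc -> Ur <- Md
  P5: Ae <- Cr -> Md
Condition 1 (no descendant of Ae in the set): holds — descendants of Ae are {Lr, Md, Ur}; none are in {Cr, Ub}.
Condition 2 (every backdoor path blocked by {Cr, Ub}):
  P1: blocked at chain node Cr ∈ conditioning set.
  P2: blocked at chain node Cr ∈ conditioning set.
  P3: blocked at chain node Cr ∈ conditioning set.
  P4: blocked at chain node Cr ∈ conditioning set.
  P5: blocked at fork node Cr ∈ conditioning set.
{Cr, Ub} satisfies the backdoor criterion.

Yes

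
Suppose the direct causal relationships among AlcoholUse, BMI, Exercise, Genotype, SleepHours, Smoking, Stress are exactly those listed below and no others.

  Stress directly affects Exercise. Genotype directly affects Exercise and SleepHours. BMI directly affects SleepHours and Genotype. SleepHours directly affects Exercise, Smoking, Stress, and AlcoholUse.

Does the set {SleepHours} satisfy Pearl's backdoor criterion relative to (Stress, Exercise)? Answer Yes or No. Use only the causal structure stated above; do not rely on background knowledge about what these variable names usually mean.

Backdoor paths from Stress to Exercise (paths whose first edge points into Stress):
  P1: Stress <- SleepHours <- BMI -> Genotype -> Exercise
  P2: Stress <- SleepHours <- Genotype -> Exercise
  P3: Stress <- SleepHours -> Exercise
Condition 1 (no descendant of Stress in the set): holds — descendants of Stress are {Exercise}; none are in {SleepHours}.
Condition 2 (every backdoor path blocked by {SleepHours}):
  P1: blocked at chain node SleepHours ∈ conditioning set.
  P2: blocked at chain node SleepHours ∈ conditioning set.
  P3: blocked at fork node SleepHours ∈ conditioning set.
{SleepHours} satisfies the backdoor criterion.

Yes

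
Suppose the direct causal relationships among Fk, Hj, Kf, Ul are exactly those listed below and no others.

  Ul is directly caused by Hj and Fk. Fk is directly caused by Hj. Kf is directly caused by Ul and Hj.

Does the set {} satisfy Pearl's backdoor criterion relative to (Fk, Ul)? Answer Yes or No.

Backdoor paths from Fk to Ul (paths whose first edge points into Fk):
  P1: Fk <- Hj -> Ul
  P2: Fk <- Hj -> Kf <- Ul
Condition 1 (no descendant of Fk in the set): holds — descendants of Fk are {Kf, Ul}; none are in {}.
Condition 2 (every backdoor path blocked by {}):
  P1: open — no interior node is in the conditioning set.
  P2: blocked at collider Kf (neither it nor any descendant is in the conditioning set).
{} does not satisfy the backdoor criterion.

No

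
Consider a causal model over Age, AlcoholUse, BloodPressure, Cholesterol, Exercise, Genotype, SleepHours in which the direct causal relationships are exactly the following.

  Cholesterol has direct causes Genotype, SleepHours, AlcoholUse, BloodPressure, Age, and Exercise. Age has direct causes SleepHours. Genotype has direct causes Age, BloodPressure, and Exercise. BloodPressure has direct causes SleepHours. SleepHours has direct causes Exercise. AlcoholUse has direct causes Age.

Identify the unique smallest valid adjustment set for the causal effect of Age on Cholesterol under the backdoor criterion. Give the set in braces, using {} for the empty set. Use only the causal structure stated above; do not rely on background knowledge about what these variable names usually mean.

Variables eligible for adjustment (non-descendants of Age, excluding Age and Cholesterol): {BloodPressure, Exercise, SleepHours}.
Backdoor paths from Age to Cholesterol:
  P1: Age <- SleepHours <- Exercise -> Genotype <- BloodPressure -> Cholesterol
  P2: Age <- SleepHours <- Exercise -> Genotype -> Cholesterol
  P3: Age <- SleepHours <- Exercise -> Cholesterol
  P4: Age <- SleepHours -> BloodPressure -> Genotype <- Exercise -> Cholesterol
  P5: Age <- SleepHours -> BloodPressure -> Genotype -> Cholesterol
  P6: Age <- SleepHours -> BloodPressure -> Cholesterol
  P7: Age <- SleepHours -> Cholesterol
The empty set is not sufficient: P2 (Age <- SleepHours <- Exercise -> Genotype -> Cholesterol) has no collider blocking it and no conditioned non-collider, so it is open.
Try {SleepHours}:
  P1: blocked at chain node SleepHours ∈ conditioning set.
  P2: blocked at chain node SleepHours ∈ conditioning set.
  P3: blocked at chain node SleepHours ∈ conditioning set.
  P4: blocked at fork node SleepHours ∈ conditioning set.
  P5: blocked at fork node SleepHours ∈ conditioning set.
  P6: blocked at fork node SleepHours ∈ conditioning set.
  P7: blocked at fork node SleepHours ∈ conditioning set.
{SleepHours} contains no descendant of Age and blocks every backdoor path.
No other singleton works — e.g. {Exercise} leaves P5 open — so {SleepHours} is the unique smallest valid adjustment set.

{SleepHours}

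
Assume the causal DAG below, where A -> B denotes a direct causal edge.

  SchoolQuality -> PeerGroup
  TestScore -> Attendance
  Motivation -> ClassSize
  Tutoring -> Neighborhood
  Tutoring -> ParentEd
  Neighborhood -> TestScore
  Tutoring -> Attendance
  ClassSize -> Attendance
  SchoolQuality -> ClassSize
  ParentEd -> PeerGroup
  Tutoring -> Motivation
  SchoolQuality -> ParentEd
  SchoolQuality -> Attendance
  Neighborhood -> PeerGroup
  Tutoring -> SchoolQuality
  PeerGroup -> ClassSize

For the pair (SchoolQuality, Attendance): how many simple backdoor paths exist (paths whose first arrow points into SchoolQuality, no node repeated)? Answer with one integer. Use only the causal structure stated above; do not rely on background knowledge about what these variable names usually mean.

A backdoor path from SchoolQuality to Attendance is any simple undirected path whose first edge points into SchoolQuality (i.e. leaves SchoolQuality via a parent).
Parents of SchoolQuality: {Tutoring}.
Enumerating:
  P1: SchoolQuality <- Tutoring -> Motivation -> ClassSize <- PeerGroup <- Neighborhood -> TestScore -> Attendance
  P2: SchoolQuality <- Tutoring -> Motivation -> ClassSize -> Attendance
  P3: SchoolQuality <- Tutoring -> Neighborhood -> PeerGroup -> ClassSize -> Attendance
  P4: SchoolQuality <- Tutoring -> Neighborhood -> TestScore -> Attendance
  P5: SchoolQuality <- Tutoring -> ParentEd -> PeerGroup <- Neighborhood -> TestScore -> Attendance
  P6: SchoolQuality <- Tutoring -> ParentEd -> PeerGroup -> ClassSize -> Attendance
  P7: SchoolQuality <- Tutoring -> Attendance
That exhausts the simple backdoor paths. Count: 7.

7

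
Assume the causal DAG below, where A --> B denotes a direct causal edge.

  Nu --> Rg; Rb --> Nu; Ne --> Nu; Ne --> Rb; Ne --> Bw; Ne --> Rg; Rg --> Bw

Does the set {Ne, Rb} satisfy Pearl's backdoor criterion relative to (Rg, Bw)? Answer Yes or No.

Yes

Backdoor paths from Rg to Bw (paths whose first edge points into Rg):
  P1: Rg <- Ne -> Bw
  P2: Rg <- Nu <- Ne -> Bw
  P3: Rg <- Nu <- Rb <- Ne -> Bw
Condition 1 (no descendant of Rg in the set): holds — descendants of Rg are {Bw}; none are in {Ne, Rb}.
Condition 2 (every backdoor path blocked by {Ne, Rb}):
  P1: blocked at fork node Ne ∈ conditioning set.
  P2: blocked at fork node Ne ∈ conditioning set.
  P3: blocked at chain node Rb ∈ conditioning set.
{Ne, Rb} satisfies the backdoor criterion.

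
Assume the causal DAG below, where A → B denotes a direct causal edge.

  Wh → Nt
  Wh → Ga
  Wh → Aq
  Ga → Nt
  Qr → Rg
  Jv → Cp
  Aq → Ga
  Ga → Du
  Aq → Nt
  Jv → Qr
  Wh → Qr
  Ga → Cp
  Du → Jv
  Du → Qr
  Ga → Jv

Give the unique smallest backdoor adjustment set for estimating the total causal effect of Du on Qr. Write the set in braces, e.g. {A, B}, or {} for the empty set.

{Ga}

Variables eligible for adjustment (non-descendants of Du, excluding Du and Qr): {Aq, Ga, Nt, Wh}.
Backdoor paths from Du to Qr:
  P1: Du <- Ga <- Wh -> Qr
  P2: Du <- Ga <- Aq <- Wh -> Qr
  P3: Du <- Ga <- Aq -> Nt <- Wh -> Qr
  P4: Du <- Ga -> Jv -> Qr
  P5: Du <- Ga -> Cp <- Jv -> Qr
  P6: Du <- Ga -> Nt <- Wh -> Qr
  P7: Du <- Ga -> Nt <- Aq <- Wh -> Qr
The empty set is not sufficient: P1 (Du <- Ga <- Wh -> Qr) has no collider blocking it and no conditioned non-collider, so it is open.
Try {Ga}:
  P1: blocked at chain node Ga ∈ conditioning set.
  P2: blocked at chain node Ga ∈ conditioning set.
  P3: blocked at chain node Ga ∈ conditioning set.
  P4: blocked at fork node Ga ∈ conditioning set.
  P5: blocked at fork node Ga ∈ conditioning set.
  P6: blocked at fork node Ga ∈ conditioning set.
  P7: blocked at fork node Ga ∈ conditioning set.
{Ga} contains no descendant of Du and blocks every backdoor path.
No other singleton works — e.g. {Wh} leaves P4 open — so {Ga} is the unique smallest valid adjustment set.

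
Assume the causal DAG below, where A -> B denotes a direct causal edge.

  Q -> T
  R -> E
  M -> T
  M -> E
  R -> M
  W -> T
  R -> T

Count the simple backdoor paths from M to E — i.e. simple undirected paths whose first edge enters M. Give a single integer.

1

A backdoor path from M to E is any simple undirected path whose first edge points into M (i.e. leaves M via a parent).
Parents of M: {R}.
Enumerating:
  P1: M <- R -> E
That exhausts the simple backdoor paths. Count: 1.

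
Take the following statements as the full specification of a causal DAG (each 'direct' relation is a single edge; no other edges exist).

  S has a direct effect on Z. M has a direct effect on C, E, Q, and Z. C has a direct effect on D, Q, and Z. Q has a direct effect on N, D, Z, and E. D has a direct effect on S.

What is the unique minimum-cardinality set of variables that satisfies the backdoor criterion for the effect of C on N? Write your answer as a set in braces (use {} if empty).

{M}

Variables eligible for adjustment (non-descendants of C, excluding C and N): {M}.
Backdoor paths from C to N:
  P1: C <- M -> Q -> N
  P2: C <- M -> E <- Q -> N
  P3: C <- M -> Z <- Q -> N
  P4: C <- M -> Z <- S <- D <- Q -> N
The empty set is not sufficient: P1 (C <- M -> Q -> N) has no collider blocking it and no conditioned non-collider, so it is open.
Try {M}:
  P1: blocked at fork node M ∈ conditioning set.
  P2: blocked at fork node M ∈ conditioning set.
  P3: blocked at fork node M ∈ conditioning set.
  P4: blocked at fork node M ∈ conditioning set.
{M} contains no descendant of C and blocks every backdoor path.
{M} is the unique smallest valid adjustment set.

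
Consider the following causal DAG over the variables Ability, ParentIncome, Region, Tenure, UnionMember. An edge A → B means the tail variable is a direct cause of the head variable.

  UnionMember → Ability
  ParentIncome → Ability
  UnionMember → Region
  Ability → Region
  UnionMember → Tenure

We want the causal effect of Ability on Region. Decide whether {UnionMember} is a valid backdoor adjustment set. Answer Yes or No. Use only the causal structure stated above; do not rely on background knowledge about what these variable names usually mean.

Backdoor paths from Ability to Region (paths whose first edge points into Ability):
  P1: Ability <- UnionMember -> Region
Condition 1 (no descendant of Ability in the set): holds — descendants of Ability are {Region}; none are in {UnionMember}.
Condition 2 (every backdoor path blocked by {UnionMember}):
  P1: blocked at fork node UnionMember ∈ conditioning set.
{UnionMember} satisfies the backdoor criterion.

Yes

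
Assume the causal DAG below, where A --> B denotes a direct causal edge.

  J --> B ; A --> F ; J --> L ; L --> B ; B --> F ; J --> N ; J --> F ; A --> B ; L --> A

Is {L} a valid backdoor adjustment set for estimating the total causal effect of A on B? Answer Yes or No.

Backdoor paths from A to B (paths whose first edge points into A):
  P1: A <- L <- J -> B
  P2: A <- L <- J -> F <- B
  P3: A <- L -> B
Condition 1 (no descendant of A in the set): holds — descendants of A are {B, F}; none are in {L}.
Condition 2 (every backdoor path blocked by {L}):
  P1: blocked at chain node L ∈ conditioning set.
  P2: blocked at chain node L ∈ conditioning set.
  P3: blocked at fork node L ∈ conditioning set.
{L} satisfies the backdoor criterion.

Yes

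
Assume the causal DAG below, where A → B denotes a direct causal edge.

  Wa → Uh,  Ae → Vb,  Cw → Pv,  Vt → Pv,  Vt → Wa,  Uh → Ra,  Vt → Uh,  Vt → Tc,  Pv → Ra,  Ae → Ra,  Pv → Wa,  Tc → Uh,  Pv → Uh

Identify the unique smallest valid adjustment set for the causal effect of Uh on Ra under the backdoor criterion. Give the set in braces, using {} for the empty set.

Variables eligible for adjustment (non-descendants of Uh, excluding Uh and Ra): {Ae, Cw, Pv, Tc, Vb, Vt, Wa}.
Backdoor paths from Uh to Ra:
  P1: Uh <- Vt -> Pv -> Ra
  P2: Uh <- Vt -> Wa <- Pv -> Ra
  P3: Uh <- Pv -> Ra
  P4: Uh <- Tc <- Vt -> Pv -> Ra
  P5: Uh <- Tc <- Vt -> Wa <- Pv -> Ra
  P6: Uh <- Wa <- Vt -> Pv -> Ra
  P7: Uh <- Wa <- Pv -> Ra
The empty set is not sufficient: P1 (Uh <- Vt -> Pv -> Ra) has no collider blocking it and no conditioned non-collider, so it is open.
Try {Pv}:
  P1: blocked at chain node Pv ∈ conditioning set.
  P2: blocked at collider Wa (neither it nor any descendant is in the conditioning set).
  P3: blocked at fork node Pv ∈ conditioning set.
  P4: blocked at chain node Pv ∈ conditioning set.
  P5: blocked at collider Wa (neither it nor any descendant is in the conditioning set).
  P6: blocked at chain node Pv ∈ conditioning set.
  P7: blocked at fork node Pv ∈ conditioning set.
{Pv} contains no descendant of Uh and blocks every backdoor path.
No other singleton works — e.g. {Vt} leaves P3 open — so {Pv} is the unique smallest valid adjustment set.

{Pv}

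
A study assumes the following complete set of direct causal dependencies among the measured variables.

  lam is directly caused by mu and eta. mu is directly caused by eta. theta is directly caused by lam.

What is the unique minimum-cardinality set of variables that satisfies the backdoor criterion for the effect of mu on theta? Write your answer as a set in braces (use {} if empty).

Variables eligible for adjustment (non-descendants of mu, excluding mu and theta): {eta}.
Backdoor paths from mu to theta:
  P1: mu <- eta -> lam -> theta
The empty set is not sufficient: P1 (mu <- eta -> lam -> theta) has no collider blocking it and no conditioned non-collider, so it is open.
Try {eta}:
  P1: blocked at fork node eta ∈ conditioning set.
{eta} contains no descendant of mu and blocks every backdoor path.
{eta} is the unique smallest valid adjustment set.

{eta}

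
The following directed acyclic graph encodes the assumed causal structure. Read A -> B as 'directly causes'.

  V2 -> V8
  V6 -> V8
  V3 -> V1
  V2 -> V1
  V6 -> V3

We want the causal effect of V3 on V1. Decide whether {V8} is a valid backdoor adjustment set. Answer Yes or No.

No

Backdoor paths from V3 to V1 (paths whose first edge points into V3):
  P1: V3 <- V6 -> V8 <- V2 -> V1
Condition 1 (no descendant of V3 in the set): holds — descendants of V3 are {V1}; none are in {V8}.
Condition 2 (every backdoor path blocked by {V8}):
  P1: open — collider(s) V8 are conditioned on (or have a conditioned descendant) and no non-collider on the path is in the set.
{V8} does not satisfy the backdoor criterion.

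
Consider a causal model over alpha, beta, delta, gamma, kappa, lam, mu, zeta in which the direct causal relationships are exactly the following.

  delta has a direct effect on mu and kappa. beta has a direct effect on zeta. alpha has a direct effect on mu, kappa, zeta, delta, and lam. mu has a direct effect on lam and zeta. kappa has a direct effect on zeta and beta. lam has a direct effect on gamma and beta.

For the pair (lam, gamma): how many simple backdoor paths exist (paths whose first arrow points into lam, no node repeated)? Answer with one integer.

A backdoor path from lam to gamma is any simple undirected path whose first edge points into lam (i.e. leaves lam via a parent).
Parents of lam: {alpha, mu}.
No simple path from any parent of lam reaches gamma without revisiting lam, so there are no backdoor paths.

0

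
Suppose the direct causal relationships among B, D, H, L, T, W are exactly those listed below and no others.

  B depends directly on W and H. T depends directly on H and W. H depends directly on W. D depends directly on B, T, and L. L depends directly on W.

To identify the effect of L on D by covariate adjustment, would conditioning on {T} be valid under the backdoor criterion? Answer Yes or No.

Backdoor paths from L to D (paths whose first edge points into L):
  P1: L <- W -> H -> T -> D
  P2: L <- W -> H -> B -> D
  P3: L <- W -> T <- H -> B -> D
  P4: L <- W -> T -> D
  P5: L <- W -> B <- H -> T -> D
  P6: L <- W -> B -> D
Condition 1 (no descendant of L in the set): holds — descendants of L are {D}; none are in {T}.
Condition 2 (every backdoor path blocked by {T}):
  P1: blocked at chain node T ∈ conditioning set.
  P2: open — no interior node is in the conditioning set.
  P3: open — collider(s) T are conditioned on (or have a conditioned descendant) and no non-collider on the path is in the set.
  P4: blocked at chain node T ∈ conditioning set.
  P5: blocked at collider B (neither it nor any descendant is in the conditioning set).
  P6: open — no interior node is in the conditioning set.
{T} does not satisfy the backdoor criterion.

No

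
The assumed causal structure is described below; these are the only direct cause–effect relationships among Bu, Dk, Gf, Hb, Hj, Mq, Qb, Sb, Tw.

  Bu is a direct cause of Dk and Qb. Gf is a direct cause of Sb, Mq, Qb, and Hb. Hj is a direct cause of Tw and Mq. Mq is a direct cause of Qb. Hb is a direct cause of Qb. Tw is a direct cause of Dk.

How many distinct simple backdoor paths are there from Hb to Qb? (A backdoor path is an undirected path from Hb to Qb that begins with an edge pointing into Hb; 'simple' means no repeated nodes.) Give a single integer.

A backdoor path from Hb to Qb is any simple undirected path whose first edge points into Hb (i.e. leaves Hb via a parent).
Parents of Hb: {Gf}.
Enumerating:
  P1: Hb <- Gf -> Mq <- Hj -> Tw -> Dk <- Bu -> Qb
  P2: Hb <- Gf -> Mq -> Qb
  P3: Hb <- Gf -> Qb
That exhausts the simple backdoor paths. Count: 3.

3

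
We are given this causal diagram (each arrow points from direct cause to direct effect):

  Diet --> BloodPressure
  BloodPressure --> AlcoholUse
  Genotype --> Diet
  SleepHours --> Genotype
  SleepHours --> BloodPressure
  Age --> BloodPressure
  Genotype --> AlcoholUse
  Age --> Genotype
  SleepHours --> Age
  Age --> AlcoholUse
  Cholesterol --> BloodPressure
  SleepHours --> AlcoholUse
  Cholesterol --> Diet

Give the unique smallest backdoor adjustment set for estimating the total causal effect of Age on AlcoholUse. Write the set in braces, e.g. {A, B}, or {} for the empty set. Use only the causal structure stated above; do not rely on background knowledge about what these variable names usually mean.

Variables eligible for adjustment (non-descendants of Age, excluding Age and AlcoholUse): {Cholesterol, SleepHours}.
Backdoor paths from Age to AlcoholUse:
  P1: Age <- SleepHours -> Genotype -> Diet <- Cholesterol -> BloodPressure -> AlcoholUse
  P2: Age <- SleepHours -> Genotype -> Diet -> BloodPressure -> AlcoholUse
  P3: Age <- SleepHours -> Genotype -> AlcoholUse
  P4: Age <- SleepHours -> BloodPressure <- Cholesterol -> Diet <- Genotype -> AlcoholUse
  P5: Age <- SleepHours -> BloodPressure <- Diet <- Genotype -> AlcoholUse
  P6: Age <- SleepHours -> BloodPressure -> AlcoholUse
  P7: Age <- SleepHours -> AlcoholUse
The empty set is not sufficient: P2 (Age <- SleepHours -> Genotype -> Diet -> BloodPressure -> AlcoholUse) has no collider blocking it and no conditioned non-collider, so it is open.
Try {SleepHours}:
  P1: blocked at fork node SleepHours ∈ conditioning set.
  P2: blocked at fork node SleepHours ∈ conditioning set.
  P3: blocked at fork node SleepHours ∈ conditioning set.
  P4: blocked at fork node SleepHours ∈ conditioning set.
  P5: blocked at fork node SleepHours ∈ conditioning set.
  P6: blocked at fork node SleepHours ∈ conditioning set.
  P7: blocked at fork node SleepHours ∈ conditioning set.
{SleepHours} contains no descendant of Age and blocks every backdoor path.
No other singleton works — e.g. {Cholesterol} leaves P2 open — so {SleepHours} is the unique smallest valid adjustment set.

{SleepHours}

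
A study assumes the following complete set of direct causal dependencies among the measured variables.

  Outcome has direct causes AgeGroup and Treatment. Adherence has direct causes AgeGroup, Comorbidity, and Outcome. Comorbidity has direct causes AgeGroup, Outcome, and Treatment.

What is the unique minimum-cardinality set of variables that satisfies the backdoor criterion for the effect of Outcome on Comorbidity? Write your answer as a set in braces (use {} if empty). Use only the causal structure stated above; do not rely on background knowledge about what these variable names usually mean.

{AgeGroup, Treatment}

Variables eligible for adjustment (non-descendants of Outcome, excluding Outcome and Comorbidity): {AgeGroup, Treatment}.
Backdoor paths from Outcome to Comorbidity:
  P1: Outcome <- Treatment -> Comorbidity
  P2: Outcome <- AgeGroup -> Comorbidity
  P3: Outcome <- AgeGroup -> Adherence <- Comorbidity
The empty set is not sufficient: P1 (Outcome <- Treatment -> Comorbidity) has no collider blocking it and no conditioned non-collider, so it is open.
Try {AgeGroup, Treatment}:
  P1: blocked at fork node Treatment ∈ conditioning set.
  P2: blocked at fork node AgeGroup ∈ conditioning set.
  P3: blocked at fork node AgeGroup ∈ conditioning set.
{AgeGroup, Treatment} contains no descendant of Outcome and blocks every backdoor path.
Every element of {AgeGroup, Treatment} is needed (dropping AgeGroup leaves P2 open; dropping Treatment leaves P1 open), so no proper subset is valid.
Among all size-2 subsets of the eligible variables, only {AgeGroup, Treatment} blocks every backdoor path, so it is the unique smallest valid adjustment set.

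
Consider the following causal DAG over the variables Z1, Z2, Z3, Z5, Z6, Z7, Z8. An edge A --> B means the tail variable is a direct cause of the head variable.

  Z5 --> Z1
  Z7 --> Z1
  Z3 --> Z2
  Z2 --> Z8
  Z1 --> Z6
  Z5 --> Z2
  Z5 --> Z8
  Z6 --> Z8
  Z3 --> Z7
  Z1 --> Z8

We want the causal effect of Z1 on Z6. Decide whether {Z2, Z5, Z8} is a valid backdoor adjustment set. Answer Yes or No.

No

Backdoor paths from Z1 to Z6 (paths whose first edge points into Z1):
  P1: Z1 <- Z7 <- Z3 -> Z2 <- Z5 -> Z8 <- Z6
  P2: Z1 <- Z7 <- Z3 -> Z2 -> Z8 <- Z6
  P3: Z1 <- Z5 -> Z2 -> Z8 <- Z6
  P4: Z1 <- Z5 -> Z8 <- Z6
Condition 1 (no descendant of Z1 in the set): FAILS — Z8 is a descendant of Z1.
Condition 2 (every backdoor path blocked by {Z2, Z5, Z8}):
  P1: blocked at fork node Z5 ∈ conditioning set.
  P2: blocked at chain node Z2 ∈ conditioning set.
  P3: blocked at fork node Z5 ∈ conditioning set.
  P4: blocked at fork node Z5 ∈ conditioning set.
{Z2, Z5, Z8} does not satisfy the backdoor criterion.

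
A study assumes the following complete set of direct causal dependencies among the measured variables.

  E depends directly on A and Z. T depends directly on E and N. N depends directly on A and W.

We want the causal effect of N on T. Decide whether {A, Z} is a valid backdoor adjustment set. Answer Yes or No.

Backdoor paths from N to T (paths whose first edge points into N):
  P1: N <- A -> E -> T
Condition 1 (no descendant of N in the set): holds — descendants of N are {T}; none are in {A, Z}.
Condition 2 (every backdoor path blocked by {A, Z}):
  P1: blocked at fork node A ∈ conditioning set.
{A, Z} satisfies the backdoor criterion.

Yes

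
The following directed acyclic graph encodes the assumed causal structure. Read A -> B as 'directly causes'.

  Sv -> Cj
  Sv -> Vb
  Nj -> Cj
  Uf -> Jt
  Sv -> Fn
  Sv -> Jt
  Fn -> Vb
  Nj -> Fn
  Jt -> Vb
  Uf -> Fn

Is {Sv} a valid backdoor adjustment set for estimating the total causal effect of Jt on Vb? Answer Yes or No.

No

Backdoor paths from Jt to Vb (paths whose first edge points into Jt):
  P1: Jt <- Uf -> Fn <- Sv -> Vb
  P2: Jt <- Uf -> Fn <- Nj -> Cj <- Sv -> Vb
  P3: Jt <- Uf -> Fn -> Vb
  P4: Jt <- Sv -> Fn -> Vb
  P5: Jt <- Sv -> Cj <- Nj -> Fn -> Vb
  P6: Jt <- Sv -> Vb
Condition 1 (no descendant of Jt in the set): holds — descendants of Jt are {Vb}; none are in {Sv}.
Condition 2 (every backdoor path blocked by {Sv}):
  P1: blocked at collider Fn (neither it nor any descendant is in the conditioning set).
  P2: blocked at collider Fn (neither it nor any descendant is in the conditioning set).
  P3: open — no interior node is in the conditioning set.
  P4: blocked at fork node Sv ∈ conditioning set.
  P5: blocked at fork node Sv ∈ conditioning set.
  P6: blocked at fork node Sv ∈ conditioning set.
{Sv} does not satisfy the backdoor criterion.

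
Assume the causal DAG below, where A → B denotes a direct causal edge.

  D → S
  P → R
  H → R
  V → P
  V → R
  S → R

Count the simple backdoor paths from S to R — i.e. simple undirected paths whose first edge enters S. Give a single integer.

0

A backdoor path from S to R is any simple undirected path whose first edge points into S (i.e. leaves S via a parent).
Parents of S: {D}.
No simple path from any parent of S reaches R without revisiting S, so there are no backdoor paths.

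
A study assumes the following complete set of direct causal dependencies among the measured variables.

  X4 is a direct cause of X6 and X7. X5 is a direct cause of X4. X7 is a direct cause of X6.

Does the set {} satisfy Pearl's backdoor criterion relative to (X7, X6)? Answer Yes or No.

No

Backdoor paths from X7 to X6 (paths whose first edge points into X7):
  P1: X7 <- X4 -> X6
Condition 1 (no descendant of X7 in the set): holds — descendants of X7 are {X6}; none are in {}.
Condition 2 (every backdoor path blocked by {}):
  P1: open — no interior node is in the conditioning set.
{} does not satisfy the backdoor criterion.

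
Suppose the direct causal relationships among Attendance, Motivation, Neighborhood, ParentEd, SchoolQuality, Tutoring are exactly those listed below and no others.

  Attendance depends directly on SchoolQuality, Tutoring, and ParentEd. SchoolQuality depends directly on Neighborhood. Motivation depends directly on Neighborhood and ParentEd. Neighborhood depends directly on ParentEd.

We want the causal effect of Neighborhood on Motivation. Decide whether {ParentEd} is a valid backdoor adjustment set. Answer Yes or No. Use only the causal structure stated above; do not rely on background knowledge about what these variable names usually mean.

Yes

Backdoor paths from Neighborhood to Motivation (paths whose first edge points into Neighborhood):
  P1: Neighborhood <- ParentEd -> Motivation
Condition 1 (no descendant of Neighborhood in the set): holds — descendants of Neighborhood are {Attendance, Motivation, SchoolQuality}; none are in {ParentEd}.
Condition 2 (every backdoor path blocked by {ParentEd}):
  P1: blocked at fork node ParentEd ∈ conditioning set.
{ParentEd} satisfies the backdoor criterion.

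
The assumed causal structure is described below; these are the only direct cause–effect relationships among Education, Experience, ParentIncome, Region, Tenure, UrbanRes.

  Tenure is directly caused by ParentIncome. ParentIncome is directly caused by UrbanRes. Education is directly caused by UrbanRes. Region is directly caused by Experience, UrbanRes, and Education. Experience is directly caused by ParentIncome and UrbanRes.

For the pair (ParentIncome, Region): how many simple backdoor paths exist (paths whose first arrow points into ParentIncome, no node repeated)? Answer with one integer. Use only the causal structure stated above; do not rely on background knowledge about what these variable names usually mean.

3

A backdoor path from ParentIncome to Region is any simple undirected path whose first edge points into ParentIncome (i.e. leaves ParentIncome via a parent).
Parents of ParentIncome: {UrbanRes}.
Enumerating:
  P1: ParentIncome <- UrbanRes -> Education -> Region
  P2: ParentIncome <- UrbanRes -> Experience -> Region
  P3: ParentIncome <- UrbanRes -> Region
That exhausts the simple backdoor paths. Count: 3.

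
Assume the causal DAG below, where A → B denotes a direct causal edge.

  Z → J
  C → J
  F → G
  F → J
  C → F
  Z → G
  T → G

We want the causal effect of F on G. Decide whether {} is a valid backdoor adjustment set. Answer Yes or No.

Backdoor paths from F to G (paths whose first edge points into F):
  P1: F <- C -> J <- Z -> G
Condition 1 (no descendant of F in the set): holds — descendants of F are {G, J}; none are in {}.
Condition 2 (every backdoor path blocked by {}):
  P1: blocked at collider J (neither it nor any descendant is in the conditioning set).
{} satisfies the backdoor criterion.

Yes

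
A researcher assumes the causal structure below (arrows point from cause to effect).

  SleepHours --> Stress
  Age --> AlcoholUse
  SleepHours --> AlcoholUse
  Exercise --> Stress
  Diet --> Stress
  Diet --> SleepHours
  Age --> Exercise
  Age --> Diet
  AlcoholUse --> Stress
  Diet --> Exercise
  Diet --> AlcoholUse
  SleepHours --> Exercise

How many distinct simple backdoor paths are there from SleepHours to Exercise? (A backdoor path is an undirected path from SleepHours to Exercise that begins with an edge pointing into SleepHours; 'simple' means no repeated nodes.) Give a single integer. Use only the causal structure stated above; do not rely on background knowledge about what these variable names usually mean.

7

A backdoor path from SleepHours to Exercise is any simple undirected path whose first edge points into SleepHours (i.e. leaves SleepHours via a parent).
Parents of SleepHours: {Diet}.
Enumerating:
  P1: SleepHours <- Diet <- Age -> AlcoholUse -> Stress <- Exercise
  P2: SleepHours <- Diet <- Age -> Exercise
  P3: SleepHours <- Diet -> AlcoholUse <- Age -> Exercise
  P4: SleepHours <- Diet -> AlcoholUse -> Stress <- Exercise
  P5: SleepHours <- Diet -> Exercise
  P6: SleepHours <- Diet -> Stress <- AlcoholUse <- Age -> Exercise
  P7: SleepHours <- Diet -> Stress <- Exercise
That exhausts the simple backdoor paths. Count: 7.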